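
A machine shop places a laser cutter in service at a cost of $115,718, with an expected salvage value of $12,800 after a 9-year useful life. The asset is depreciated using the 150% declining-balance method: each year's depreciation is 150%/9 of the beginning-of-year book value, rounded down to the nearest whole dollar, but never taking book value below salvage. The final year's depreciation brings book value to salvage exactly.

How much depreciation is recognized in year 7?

$6,459

Depreciable base = $115,718 − $12,800 = $102,918.
Year 1: ⌊$115,718 × 150%/9⌋ = $19,286. Book value $96,432.
Year 2: ⌊$96,432 × 150%/9⌋ = $16,072. Book value $80,360.
Year 3: ⌊$80,360 × 150%/9⌋ = $13,393. Book value $66,967.
Year 4: ⌊$66,967 × 150%/9⌋ = $11,161. Book value $55,806.
Year 5: ⌊$55,806 × 150%/9⌋ = $9,301. Book value $46,505.
Year 6: ⌊$46,505 × 150%/9⌋ = $7,750. Book value $38,755.
Year 7: ⌊$38,755 × 150%/9⌋ = $6,459. Book value $32,296.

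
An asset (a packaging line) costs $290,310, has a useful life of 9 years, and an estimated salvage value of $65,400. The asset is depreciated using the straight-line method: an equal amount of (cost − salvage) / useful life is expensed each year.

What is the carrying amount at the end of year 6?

Depreciable base = $290,310 − $65,400 = $224,910.
Annual expense = $224,910 / 9 = $24,990.
End of year 1: book value $265,320.
End of year 2: book value $240,330.
End of year 3: book value $215,340.
End of year 4: book value $190,350.
End of year 5: book value $165,360.
End of year 6: book value $140,370.

$140,370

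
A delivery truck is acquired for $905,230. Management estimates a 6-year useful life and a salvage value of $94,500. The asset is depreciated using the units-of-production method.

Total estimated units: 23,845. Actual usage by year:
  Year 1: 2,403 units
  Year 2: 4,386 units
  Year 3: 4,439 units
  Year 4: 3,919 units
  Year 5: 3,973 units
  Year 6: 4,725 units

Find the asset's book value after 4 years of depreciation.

$390,232

Depreciable base = $905,230 − $94,500 = $810,730.
Rate = $810,730 / 23,845 units = $34 per unit.
Year 1: 2,403 × $34 = $81,702. Book value $823,528.
Year 2: 4,386 × $34 = $149,124. Book value $674,404.
Year 3: 4,439 × $34 = $150,926. Book value $523,478.
Year 4: 3,919 × $34 = $133,246. Book value $390,232.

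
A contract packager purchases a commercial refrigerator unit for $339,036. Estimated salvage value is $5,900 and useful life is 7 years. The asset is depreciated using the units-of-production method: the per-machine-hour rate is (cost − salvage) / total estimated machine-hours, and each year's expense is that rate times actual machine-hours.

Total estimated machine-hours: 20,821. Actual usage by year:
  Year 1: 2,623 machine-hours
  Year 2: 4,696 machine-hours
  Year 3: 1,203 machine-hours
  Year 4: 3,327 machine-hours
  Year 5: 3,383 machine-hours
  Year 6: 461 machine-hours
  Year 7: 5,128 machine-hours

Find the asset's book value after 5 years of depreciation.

Depreciable base = $339,036 − $5,900 = $333,136.
Rate = $333,136 / 20,821 machine-hours = $16 per machine-hour.
Year 1: 2,623 × $16 = $41,968. Book value $297,068.
Year 2: 4,696 × $16 = $75,136. Book value $221,932.
Year 3: 1,203 × $16 = $19,248. Book value $202,684.
Year 4: 3,327 × $16 = $53,232. Book value $149,452.
Year 5: 3,383 × $16 = $54,128. Book value $95,324.

$95,324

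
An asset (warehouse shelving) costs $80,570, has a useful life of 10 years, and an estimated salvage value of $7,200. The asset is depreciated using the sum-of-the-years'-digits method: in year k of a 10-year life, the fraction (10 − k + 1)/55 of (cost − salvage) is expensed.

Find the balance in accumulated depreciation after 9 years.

$72,036

Depreciable base = $80,570 − $7,200 = $73,370.
Sum of the years' digits = 10+9+8+7+6+5+4+3+2+1 = 55.
Year 1: $73,370 × 10/55 = $13,340. Book value $67,230.
Year 2: $73,370 × 9/55 = $12,006. Book value $55,224.
Year 3: $73,370 × 8/55 = $10,672. Book value $44,552.
Year 4: $73,370 × 7/55 = $9,338. Book value $35,214.
Year 5: $73,370 × 6/55 = $8,004. Book value $27,210.
Year 6: $73,370 × 5/55 = $6,670. Book value $20,540.
Year 7: $73,370 × 4/55 = $5,336. Book value $15,204.
Year 8: $73,370 × 3/55 = $4,002. Book value $11,202.
Year 9: $73,370 × 2/55 = $2,668. Book value $8,534.
Accumulated through year 9 = $80,570 − $8,534 = $72,036.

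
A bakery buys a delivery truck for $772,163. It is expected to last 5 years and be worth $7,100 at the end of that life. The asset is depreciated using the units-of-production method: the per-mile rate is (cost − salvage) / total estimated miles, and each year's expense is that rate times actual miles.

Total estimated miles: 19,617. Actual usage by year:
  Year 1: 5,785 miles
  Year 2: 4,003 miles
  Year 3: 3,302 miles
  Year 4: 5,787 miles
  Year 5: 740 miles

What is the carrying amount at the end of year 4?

$35,960

Depreciable base = $772,163 − $7,100 = $765,063.
Rate = $765,063 / 19,617 miles = $39 per mile.
Year 1: 5,785 × $39 = $225,615. Book value $546,548.
Year 2: 4,003 × $39 = $156,117. Book value $390,431.
Year 3: 3,302 × $39 = $128,778. Book value $261,653.
Year 4: 5,787 × $39 = $225,693. Book value $35,960.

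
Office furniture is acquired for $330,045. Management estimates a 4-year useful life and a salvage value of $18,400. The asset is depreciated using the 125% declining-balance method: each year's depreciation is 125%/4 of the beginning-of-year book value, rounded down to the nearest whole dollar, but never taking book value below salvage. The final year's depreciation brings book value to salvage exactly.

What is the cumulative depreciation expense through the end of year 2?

Depreciable base = $330,045 − $18,400 = $311,645.
Year 1: ⌊$330,045 × 125%/4⌋ = $103,139. Book value $226,906.
Year 2: ⌊$226,906 × 125%/4⌋ = $70,908. Book value $155,998.
Accumulated through year 2 = $330,045 − $155,998 = $174,047.

$174,047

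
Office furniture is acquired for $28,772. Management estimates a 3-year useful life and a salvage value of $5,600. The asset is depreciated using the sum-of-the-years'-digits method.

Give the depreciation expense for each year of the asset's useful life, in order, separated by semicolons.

$11,586; $7,724; $3,862

Depreciable base = $28,772 − $5,600 = $23,172.
Sum of the years' digits = 3+2+1 = 6.
Year 1: $23,172 × 3/6 = $11,586. Book value $17,186.
Year 2: $23,172 × 2/6 = $7,724. Book value $9,462.
Year 3: $23,172 × 1/6 = $3,862. Book value $5,600.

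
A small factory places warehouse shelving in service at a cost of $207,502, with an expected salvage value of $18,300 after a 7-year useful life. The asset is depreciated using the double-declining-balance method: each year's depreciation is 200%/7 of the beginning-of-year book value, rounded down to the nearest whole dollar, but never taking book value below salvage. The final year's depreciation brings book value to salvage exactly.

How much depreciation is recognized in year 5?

$15,432

Depreciable base = $207,502 − $18,300 = $189,202.
Year 1: ⌊$207,502 × 200%/7⌋ = $59,286. Book value $148,216.
Year 2: ⌊$148,216 × 200%/7⌋ = $42,347. Book value $105,869.
Year 3: ⌊$105,869 × 200%/7⌋ = $30,248. Book value $75,621.
Year 4: ⌊$75,621 × 200%/7⌋ = $21,606. Book value $54,015.
Year 5: ⌊$54,015 × 200%/7⌋ = $15,432. Book value $38,583.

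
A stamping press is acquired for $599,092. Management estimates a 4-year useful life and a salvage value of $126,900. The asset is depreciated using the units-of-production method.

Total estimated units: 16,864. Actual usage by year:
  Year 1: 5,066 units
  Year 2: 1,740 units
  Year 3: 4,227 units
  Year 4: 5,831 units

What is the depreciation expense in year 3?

$118,356

Depreciable base = $599,092 − $126,900 = $472,192.
Rate = $472,192 / 16,864 units = $28 per unit.
Year 1: 5,066 × $28 = $141,848. Book value $457,244.
Year 2: 1,740 × $28 = $48,720. Book value $408,524.
Year 3: 4,227 × $28 = $118,356. Book value $290,168.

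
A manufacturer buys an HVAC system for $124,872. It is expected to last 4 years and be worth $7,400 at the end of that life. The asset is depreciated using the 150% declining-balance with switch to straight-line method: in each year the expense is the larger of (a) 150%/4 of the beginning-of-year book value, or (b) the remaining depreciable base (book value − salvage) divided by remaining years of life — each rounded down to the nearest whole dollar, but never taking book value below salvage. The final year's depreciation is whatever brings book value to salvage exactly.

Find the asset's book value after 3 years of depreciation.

$28,090

Depreciable base = $124,872 − $7,400 = $117,472.
Year 1: DB = ⌊$124,872 × 150%/4⌋ = $46,827; SL = ⌊$117,472/4⌋ = $29,368 → take DB $46,827. Book value $78,045.
Year 2: DB = ⌊$78,045 × 150%/4⌋ = $29,266; SL = ⌊$70,645/3⌋ = $23,548 → take DB $29,266. Book value $48,779.
Year 3: DB = ⌊$48,779 × 150%/4⌋ = $18,292; SL = ⌊$41,379/2⌋ = $20,689 → take SL $20,689. Book value $28,090.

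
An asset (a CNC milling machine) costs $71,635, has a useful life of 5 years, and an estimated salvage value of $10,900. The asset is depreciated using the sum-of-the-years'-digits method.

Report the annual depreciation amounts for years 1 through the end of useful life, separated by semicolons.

Depreciable base = $71,635 − $10,900 = $60,735.
Sum of the years' digits = 5+4+3+2+1 = 15.
Year 1: $60,735 × 5/15 = $20,245. Book value $51,390.
Year 2: $60,735 × 4/15 = $16,196. Book value $35,194.
Year 3: $60,735 × 3/15 = $12,147. Book value $23,047.
Year 4: $60,735 × 2/15 = $8,098. Book value $14,949.
Year 5: $60,735 × 1/15 = $4,049. Book value $10,900.

$20,245; $16,196; $12,147; $8,098; $4,049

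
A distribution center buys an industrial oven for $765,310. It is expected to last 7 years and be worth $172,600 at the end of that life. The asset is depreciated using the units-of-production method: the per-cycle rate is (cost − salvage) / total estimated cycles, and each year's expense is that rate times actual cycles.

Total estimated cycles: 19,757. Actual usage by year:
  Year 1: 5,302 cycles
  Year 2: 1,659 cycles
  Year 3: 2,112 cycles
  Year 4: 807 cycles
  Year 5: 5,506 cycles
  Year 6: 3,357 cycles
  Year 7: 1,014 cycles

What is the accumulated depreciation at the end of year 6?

$562,290

Depreciable base = $765,310 − $172,600 = $592,710.
Rate = $592,710 / 19,757 cycles = $30 per cycle.
Year 1: 5,302 × $30 = $159,060. Book value $606,250.
Year 2: 1,659 × $30 = $49,770. Book value $556,480.
Year 3: 2,112 × $30 = $63,360. Book value $493,120.
Year 4: 807 × $30 = $24,210. Book value $468,910.
Year 5: 5,506 × $30 = $165,180. Book value $303,730.
Year 6: 3,357 × $30 = $100,710. Book value $203,020.
Accumulated through year 6 = $765,310 − $203,020 = $562,290.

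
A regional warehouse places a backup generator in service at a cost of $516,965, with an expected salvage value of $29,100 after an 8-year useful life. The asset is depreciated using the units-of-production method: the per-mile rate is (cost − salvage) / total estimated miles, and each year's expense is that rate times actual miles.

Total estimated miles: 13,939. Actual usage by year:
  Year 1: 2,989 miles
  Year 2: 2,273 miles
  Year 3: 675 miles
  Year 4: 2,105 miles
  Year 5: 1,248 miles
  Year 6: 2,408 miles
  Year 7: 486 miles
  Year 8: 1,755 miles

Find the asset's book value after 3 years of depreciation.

$309,170

Depreciable base = $516,965 − $29,100 = $487,865.
Rate = $487,865 / 13,939 miles = $35 per mile.
Year 1: 2,989 × $35 = $104,615. Book value $412,350.
Year 2: 2,273 × $35 = $79,555. Book value $332,795.
Year 3: 675 × $35 = $23,625. Book value $309,170.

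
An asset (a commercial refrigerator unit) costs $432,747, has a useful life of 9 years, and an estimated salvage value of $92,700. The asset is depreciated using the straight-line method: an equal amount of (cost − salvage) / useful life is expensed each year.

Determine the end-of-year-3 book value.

$319,398

Depreciable base = $432,747 − $92,700 = $340,047.
Annual expense = $340,047 / 9 = $37,783.
End of year 1: book value $394,964.
End of year 2: book value $357,181.
End of year 3: book value $319,398.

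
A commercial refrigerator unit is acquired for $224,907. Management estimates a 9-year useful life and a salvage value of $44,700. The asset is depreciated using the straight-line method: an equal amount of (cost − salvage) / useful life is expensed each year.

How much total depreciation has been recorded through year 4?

Depreciable base = $224,907 − $44,700 = $180,207.
Annual expense = $180,207 / 9 = $20,023.
End of year 1: book value $204,884.
End of year 2: book value $184,861.
End of year 3: book value $164,838.
End of year 4: book value $144,815.
Accumulated through year 4 = $224,907 − $144,815 = $80,092.

$80,092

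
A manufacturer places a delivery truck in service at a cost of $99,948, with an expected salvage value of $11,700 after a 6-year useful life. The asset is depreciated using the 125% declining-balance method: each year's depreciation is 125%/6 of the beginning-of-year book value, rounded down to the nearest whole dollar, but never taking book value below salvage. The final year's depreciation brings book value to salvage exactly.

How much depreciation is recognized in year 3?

$13,050

Depreciable base = $99,948 − $11,700 = $88,248.
Year 1: ⌊$99,948 × 125%/6⌋ = $20,822. Book value $79,126.
Year 2: ⌊$79,126 × 125%/6⌋ = $16,484. Book value $62,642.
Year 3: ⌊$62,642 × 125%/6⌋ = $13,050. Book value $49,592.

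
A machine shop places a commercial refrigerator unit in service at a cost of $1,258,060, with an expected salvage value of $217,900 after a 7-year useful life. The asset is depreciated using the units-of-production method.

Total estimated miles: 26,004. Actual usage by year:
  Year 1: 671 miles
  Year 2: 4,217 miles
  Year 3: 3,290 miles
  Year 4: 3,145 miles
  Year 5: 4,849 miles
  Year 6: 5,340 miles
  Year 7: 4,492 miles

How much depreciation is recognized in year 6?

$213,600

Depreciable base = $1,258,060 − $217,900 = $1,040,160.
Rate = $1,040,160 / 26,004 miles = $40 per mile.
Year 1: 671 × $40 = $26,840. Book value $1,231,220.
Year 2: 4,217 × $40 = $168,680. Book value $1,062,540.
Year 3: 3,290 × $40 = $131,600. Book value $930,940.
Year 4: 3,145 × $40 = $125,800. Book value $805,140.
Year 5: 4,849 × $40 = $193,960. Book value $611,180.
Year 6: 5,340 × $40 = $213,600. Book value $397,580.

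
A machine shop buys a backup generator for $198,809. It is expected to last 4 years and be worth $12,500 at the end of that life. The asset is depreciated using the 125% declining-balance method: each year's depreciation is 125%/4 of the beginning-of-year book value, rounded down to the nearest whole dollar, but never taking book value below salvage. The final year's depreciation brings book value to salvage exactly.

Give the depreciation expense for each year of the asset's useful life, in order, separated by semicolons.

Depreciable base = $198,809 − $12,500 = $186,309.
Year 1: ⌊$198,809 × 125%/4⌋ = $62,127. Book value $136,682.
Year 2: ⌊$136,682 × 125%/4⌋ = $42,713. Book value $93,969.
Year 3: ⌊$93,969 × 125%/4⌋ = $29,365. Book value $64,604.
Year 4 (final): $64,604 − $12,500 = $52,104. Book value $12,500.

$62,127; $42,713; $29,365; $52,104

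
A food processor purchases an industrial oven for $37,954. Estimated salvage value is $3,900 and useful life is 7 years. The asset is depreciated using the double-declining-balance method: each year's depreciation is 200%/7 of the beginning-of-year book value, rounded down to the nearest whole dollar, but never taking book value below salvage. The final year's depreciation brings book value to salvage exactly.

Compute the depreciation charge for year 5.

$2,823

Depreciable base = $37,954 − $3,900 = $34,054.
Year 1: ⌊$37,954 × 200%/7⌋ = $10,844. Book value $27,110.
Year 2: ⌊$27,110 × 200%/7⌋ = $7,745. Book value $19,365.
Year 3: ⌊$19,365 × 200%/7⌋ = $5,532. Book value $13,833.
Year 4: ⌊$13,833 × 200%/7⌋ = $3,952. Book value $9,881.
Year 5: ⌊$9,881 × 200%/7⌋ = $2,823. Book value $7,058.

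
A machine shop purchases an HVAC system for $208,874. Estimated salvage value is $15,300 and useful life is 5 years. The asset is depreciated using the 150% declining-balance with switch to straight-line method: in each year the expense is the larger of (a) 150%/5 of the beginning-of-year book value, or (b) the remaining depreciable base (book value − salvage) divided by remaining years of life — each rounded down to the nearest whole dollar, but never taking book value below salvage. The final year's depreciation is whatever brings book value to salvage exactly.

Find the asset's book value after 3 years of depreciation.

$71,645

Depreciable base = $208,874 − $15,300 = $193,574.
Year 1: DB = ⌊$208,874 × 150%/5⌋ = $62,662; SL = ⌊$193,574/5⌋ = $38,714 → take DB $62,662. Book value $146,212.
Year 2: DB = ⌊$146,212 × 150%/5⌋ = $43,863; SL = ⌊$130,912/4⌋ = $32,728 → take DB $43,863. Book value $102,349.
Year 3: DB = ⌊$102,349 × 150%/5⌋ = $30,704; SL = ⌊$87,049/3⌋ = $29,016 → take DB $30,704. Book value $71,645.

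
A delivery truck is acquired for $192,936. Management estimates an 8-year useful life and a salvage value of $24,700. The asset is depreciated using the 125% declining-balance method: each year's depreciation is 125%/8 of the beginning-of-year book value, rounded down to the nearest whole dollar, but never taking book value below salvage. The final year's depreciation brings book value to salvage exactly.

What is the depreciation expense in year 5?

$15,279

Depreciable base = $192,936 − $24,700 = $168,236.
Year 1: ⌊$192,936 × 125%/8⌋ = $30,146. Book value $162,790.
Year 2: ⌊$162,790 × 125%/8⌋ = $25,435. Book value $137,355.
Year 3: ⌊$137,355 × 125%/8⌋ = $21,461. Book value $115,894.
Year 4: ⌊$115,894 × 125%/8⌋ = $18,108. Book value $97,786.
Year 5: ⌊$97,786 × 125%/8⌋ = $15,279. Book value $82,507.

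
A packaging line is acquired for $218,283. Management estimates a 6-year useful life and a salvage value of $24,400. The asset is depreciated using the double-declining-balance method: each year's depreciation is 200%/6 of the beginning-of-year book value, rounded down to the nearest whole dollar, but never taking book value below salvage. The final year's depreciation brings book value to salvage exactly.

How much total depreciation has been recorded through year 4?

$175,165

Depreciable base = $218,283 − $24,400 = $193,883.
Year 1: ⌊$218,283 × 200%/6⌋ = $72,761. Book value $145,522.
Year 2: ⌊$145,522 × 200%/6⌋ = $48,507. Book value $97,015.
Year 3: ⌊$97,015 × 200%/6⌋ = $32,338. Book value $64,677.
Year 4: ⌊$64,677 × 200%/6⌋ = $21,559. Book value $43,118.
Accumulated through year 4 = $218,283 − $43,118 = $175,165.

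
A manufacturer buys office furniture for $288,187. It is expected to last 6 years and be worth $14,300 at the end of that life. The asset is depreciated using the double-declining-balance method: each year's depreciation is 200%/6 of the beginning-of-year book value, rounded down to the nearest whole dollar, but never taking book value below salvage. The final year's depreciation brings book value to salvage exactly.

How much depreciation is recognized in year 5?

$18,975

Depreciable base = $288,187 − $14,300 = $273,887.
Year 1: ⌊$288,187 × 200%/6⌋ = $96,062. Book value $192,125.
Year 2: ⌊$192,125 × 200%/6⌋ = $64,041. Book value $128,084.
Year 3: ⌊$128,084 × 200%/6⌋ = $42,694. Book value $85,390.
Year 4: ⌊$85,390 × 200%/6⌋ = $28,463. Book value $56,927.
Year 5: ⌊$56,927 × 200%/6⌋ = $18,975. Book value $37,952.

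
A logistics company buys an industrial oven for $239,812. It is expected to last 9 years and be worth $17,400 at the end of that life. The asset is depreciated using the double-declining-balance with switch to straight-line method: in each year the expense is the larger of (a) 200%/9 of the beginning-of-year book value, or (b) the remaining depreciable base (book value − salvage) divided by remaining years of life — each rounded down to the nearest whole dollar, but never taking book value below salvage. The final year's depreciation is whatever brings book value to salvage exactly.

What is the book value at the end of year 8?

Depreciable base = $239,812 − $17,400 = $222,412.
Year 1: DB = ⌊$239,812 × 200%/9⌋ = $53,291; SL = ⌊$222,412/9⌋ = $24,712 → take DB $53,291. Book value $186,521.
Year 2: DB = ⌊$186,521 × 200%/9⌋ = $41,449; SL = ⌊$169,121/8⌋ = $21,140 → take DB $41,449. Book value $145,072.
Year 3: DB = ⌊$145,072 × 200%/9⌋ = $32,238; SL = ⌊$127,672/7⌋ = $18,238 → take DB $32,238. Book value $112,834.
Year 4: DB = ⌊$112,834 × 200%/9⌋ = $25,074; SL = ⌊$95,434/6⌋ = $15,905 → take DB $25,074. Book value $87,760.
Year 5: DB = ⌊$87,760 × 200%/9⌋ = $19,502; SL = ⌊$70,360/5⌋ = $14,072 → take DB $19,502. Book value $68,258.
Year 6: DB = ⌊$68,258 × 200%/9⌋ = $15,168; SL = ⌊$50,858/4⌋ = $12,714 → take DB $15,168. Book value $53,090.
Year 7: DB = ⌊$53,090 × 200%/9⌋ = $11,797; SL = ⌊$35,690/3⌋ = $11,896 → take SL $11,896. Book value $41,194.
Year 8: DB = ⌊$41,194 × 200%/9⌋ = $9,154; SL = ⌊$23,794/2⌋ = $11,897 → take SL $11,897. Book value $29,297.

$29,297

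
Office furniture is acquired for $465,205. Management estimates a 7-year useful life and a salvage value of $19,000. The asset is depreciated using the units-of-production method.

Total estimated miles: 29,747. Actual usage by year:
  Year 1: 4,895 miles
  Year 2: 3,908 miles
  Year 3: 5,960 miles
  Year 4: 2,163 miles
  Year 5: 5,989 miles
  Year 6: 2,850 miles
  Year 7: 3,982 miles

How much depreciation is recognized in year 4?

$32,445

Depreciable base = $465,205 − $19,000 = $446,205.
Rate = $446,205 / 29,747 miles = $15 per mile.
Year 1: 4,895 × $15 = $73,425. Book value $391,780.
Year 2: 3,908 × $15 = $58,620. Book value $333,160.
Year 3: 5,960 × $15 = $89,400. Book value $243,760.
Year 4: 2,163 × $15 = $32,445. Book value $211,315.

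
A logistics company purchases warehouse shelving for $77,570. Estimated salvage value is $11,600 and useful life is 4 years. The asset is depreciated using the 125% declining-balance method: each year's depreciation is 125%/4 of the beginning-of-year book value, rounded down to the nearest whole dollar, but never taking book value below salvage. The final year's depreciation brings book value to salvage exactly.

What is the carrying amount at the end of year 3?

Depreciable base = $77,570 − $11,600 = $65,970.
Year 1: ⌊$77,570 × 125%/4⌋ = $24,240. Book value $53,330.
Year 2: ⌊$53,330 × 125%/4⌋ = $16,665. Book value $36,665.
Year 3: ⌊$36,665 × 125%/4⌋ = $11,457. Book value $25,208.

$25,208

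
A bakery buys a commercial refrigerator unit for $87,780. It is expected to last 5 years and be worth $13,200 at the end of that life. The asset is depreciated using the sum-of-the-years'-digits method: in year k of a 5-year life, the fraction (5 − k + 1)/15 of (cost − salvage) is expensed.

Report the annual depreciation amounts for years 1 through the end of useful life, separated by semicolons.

$24,860; $19,888; $14,916; $9,944; $4,972

Depreciable base = $87,780 − $13,200 = $74,580.
Sum of the years' digits = 5+4+3+2+1 = 15.
Year 1: $74,580 × 5/15 = $24,860. Book value $62,920.
Year 2: $74,580 × 4/15 = $19,888. Book value $43,032.
Year 3: $74,580 × 3/15 = $14,916. Book value $28,116.
Year 4: $74,580 × 2/15 = $9,944. Book value $18,172.
Year 5: $74,580 × 1/15 = $4,972. Book value $13,200.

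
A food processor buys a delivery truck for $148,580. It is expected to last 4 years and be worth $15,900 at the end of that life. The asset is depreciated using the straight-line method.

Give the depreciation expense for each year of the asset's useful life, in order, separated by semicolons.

Depreciable base = $148,580 − $15,900 = $132,680.
Annual expense = $132,680 / 4 = $33,170.
End of year 1: book value $115,410.
End of year 2: book value $82,240.
End of year 3: book value $49,070.
End of year 4: book value $15,900.

$33,170; $33,170; $33,170; $33,170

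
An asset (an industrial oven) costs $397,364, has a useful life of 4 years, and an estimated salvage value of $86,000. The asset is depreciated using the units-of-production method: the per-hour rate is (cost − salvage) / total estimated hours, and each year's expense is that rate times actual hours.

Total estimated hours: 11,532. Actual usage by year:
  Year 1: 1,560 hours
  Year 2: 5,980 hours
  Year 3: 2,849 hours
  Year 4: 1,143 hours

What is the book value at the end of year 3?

$116,861

Depreciable base = $397,364 − $86,000 = $311,364.
Rate = $311,364 / 11,532 hours = $27 per hour.
Year 1: 1,560 × $27 = $42,120. Book value $355,244.
Year 2: 5,980 × $27 = $161,460. Book value $193,784.
Year 3: 2,849 × $27 = $76,923. Book value $116,861.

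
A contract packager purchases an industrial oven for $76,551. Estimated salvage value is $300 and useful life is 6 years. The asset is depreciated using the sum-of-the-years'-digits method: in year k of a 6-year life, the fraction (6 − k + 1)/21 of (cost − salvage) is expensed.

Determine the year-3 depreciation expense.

$14,524

Depreciable base = $76,551 − $300 = $76,251.
Sum of the years' digits = 6+5+4+3+2+1 = 21.
Year 1: $76,251 × 6/21 = $21,786. Book value $54,765.
Year 2: $76,251 × 5/21 = $18,155. Book value $36,610.
Year 3: $76,251 × 4/21 = $14,524. Book value $22,086.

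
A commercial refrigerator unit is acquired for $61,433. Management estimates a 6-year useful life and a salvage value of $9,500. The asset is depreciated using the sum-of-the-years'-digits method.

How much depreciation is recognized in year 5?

$4,946

Depreciable base = $61,433 − $9,500 = $51,933.
Sum of the years' digits = 6+5+4+3+2+1 = 21.
Year 1: $51,933 × 6/21 = $14,838. Book value $46,595.
Year 2: $51,933 × 5/21 = $12,365. Book value $34,230.
Year 3: $51,933 × 4/21 = $9,892. Book value $24,338.
Year 4: $51,933 × 3/21 = $7,419. Book value $16,919.
Year 5: $51,933 × 2/21 = $4,946. Book value $11,973.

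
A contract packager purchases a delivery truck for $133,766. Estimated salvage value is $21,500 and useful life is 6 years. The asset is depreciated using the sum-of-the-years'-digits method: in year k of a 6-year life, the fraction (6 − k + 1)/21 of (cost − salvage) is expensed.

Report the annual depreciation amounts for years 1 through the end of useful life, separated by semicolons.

$32,076; $26,730; $21,384; $16,038; $10,692; $5,346

Depreciable base = $133,766 − $21,500 = $112,266.
Sum of the years' digits = 6+5+4+3+2+1 = 21.
Year 1: $112,266 × 6/21 = $32,076. Book value $101,690.
Year 2: $112,266 × 5/21 = $26,730. Book value $74,960.
Year 3: $112,266 × 4/21 = $21,384. Book value $53,576.
Year 4: $112,266 × 3/21 = $16,038. Book value $37,538.
Year 5: $112,266 × 2/21 = $10,692. Book value $26,846.
Year 6: $112,266 × 1/21 = $5,346. Book value $21,500.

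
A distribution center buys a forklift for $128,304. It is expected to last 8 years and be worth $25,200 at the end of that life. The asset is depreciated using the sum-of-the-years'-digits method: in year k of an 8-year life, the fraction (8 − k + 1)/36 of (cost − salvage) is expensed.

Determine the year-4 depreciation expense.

Depreciable base = $128,304 − $25,200 = $103,104.
Sum of the years' digits = 8+7+6+5+4+3+2+1 = 36.
Year 1: $103,104 × 8/36 = $22,912. Book value $105,392.
Year 2: $103,104 × 7/36 = $20,048. Book value $85,344.
Year 3: $103,104 × 6/36 = $17,184. Book value $68,160.
Year 4: $103,104 × 5/36 = $14,320. Book value $53,840.

$14,320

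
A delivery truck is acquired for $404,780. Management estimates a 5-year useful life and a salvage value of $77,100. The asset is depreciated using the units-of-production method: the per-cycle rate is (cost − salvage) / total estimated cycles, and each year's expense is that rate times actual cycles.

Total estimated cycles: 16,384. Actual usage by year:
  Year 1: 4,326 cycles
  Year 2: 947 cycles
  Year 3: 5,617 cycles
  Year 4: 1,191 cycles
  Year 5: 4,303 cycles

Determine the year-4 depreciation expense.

Depreciable base = $404,780 − $77,100 = $327,680.
Rate = $327,680 / 16,384 cycles = $20 per cycle.
Year 1: 4,326 × $20 = $86,520. Book value $318,260.
Year 2: 947 × $20 = $18,940. Book value $299,320.
Year 3: 5,617 × $20 = $112,340. Book value $186,980.
Year 4: 1,191 × $20 = $23,820. Book value $163,160.

$23,820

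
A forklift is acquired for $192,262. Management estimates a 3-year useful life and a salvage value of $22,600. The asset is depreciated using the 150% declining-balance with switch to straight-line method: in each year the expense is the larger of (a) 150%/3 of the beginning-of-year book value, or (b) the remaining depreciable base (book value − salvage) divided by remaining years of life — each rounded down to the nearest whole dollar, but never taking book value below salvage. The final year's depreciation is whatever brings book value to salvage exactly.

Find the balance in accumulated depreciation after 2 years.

Depreciable base = $192,262 − $22,600 = $169,662.
Year 1: DB = ⌊$192,262 × 150%/3⌋ = $96,131; SL = ⌊$169,662/3⌋ = $56,554 → take DB $96,131. Book value $96,131.
Year 2: DB = ⌊$96,131 × 150%/3⌋ = $48,065; SL = ⌊$73,531/2⌋ = $36,765 → take DB $48,065. Book value $48,066.
Accumulated through year 2 = $192,262 − $48,066 = $144,196.

$144,196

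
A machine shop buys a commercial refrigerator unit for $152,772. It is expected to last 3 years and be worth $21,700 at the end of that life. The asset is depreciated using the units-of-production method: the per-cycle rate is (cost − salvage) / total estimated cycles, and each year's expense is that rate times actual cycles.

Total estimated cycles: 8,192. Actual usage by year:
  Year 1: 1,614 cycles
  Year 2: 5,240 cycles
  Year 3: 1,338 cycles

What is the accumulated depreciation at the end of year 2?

Depreciable base = $152,772 − $21,700 = $131,072.
Rate = $131,072 / 8,192 cycles = $16 per cycle.
Year 1: 1,614 × $16 = $25,824. Book value $126,948.
Year 2: 5,240 × $16 = $83,840. Book value $43,108.
Accumulated through year 2 = $152,772 − $43,108 = $109,664.

$109,664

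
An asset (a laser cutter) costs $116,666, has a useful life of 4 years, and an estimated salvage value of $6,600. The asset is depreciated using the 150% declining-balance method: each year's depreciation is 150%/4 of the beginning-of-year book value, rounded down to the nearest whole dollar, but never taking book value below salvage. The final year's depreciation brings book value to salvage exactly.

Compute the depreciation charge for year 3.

$17,090

Depreciable base = $116,666 − $6,600 = $110,066.
Year 1: ⌊$116,666 × 150%/4⌋ = $43,749. Book value $72,917.
Year 2: ⌊$72,917 × 150%/4⌋ = $27,343. Book value $45,574.
Year 3: ⌊$45,574 × 150%/4⌋ = $17,090. Book value $28,484.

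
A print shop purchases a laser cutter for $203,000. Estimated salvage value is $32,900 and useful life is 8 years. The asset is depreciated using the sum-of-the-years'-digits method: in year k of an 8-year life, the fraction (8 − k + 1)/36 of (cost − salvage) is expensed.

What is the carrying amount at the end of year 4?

$80,150

Depreciable base = $203,000 − $32,900 = $170,100.
Sum of the years' digits = 8+7+6+5+4+3+2+1 = 36.
Year 1: $170,100 × 8/36 = $37,800. Book value $165,200.
Year 2: $170,100 × 7/36 = $33,075. Book value $132,125.
Year 3: $170,100 × 6/36 = $28,350. Book value $103,775.
Year 4: $170,100 × 5/36 = $23,625. Book value $80,150.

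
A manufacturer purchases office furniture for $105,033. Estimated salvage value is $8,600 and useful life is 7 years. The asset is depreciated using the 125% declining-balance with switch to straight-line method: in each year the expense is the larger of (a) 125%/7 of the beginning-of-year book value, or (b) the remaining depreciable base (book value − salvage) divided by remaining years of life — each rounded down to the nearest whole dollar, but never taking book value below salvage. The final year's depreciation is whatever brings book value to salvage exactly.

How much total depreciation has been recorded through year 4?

$59,220

Depreciable base = $105,033 − $8,600 = $96,433.
Year 1: DB = ⌊$105,033 × 125%/7⌋ = $18,755; SL = ⌊$96,433/7⌋ = $13,776 → take DB $18,755. Book value $86,278.
Year 2: DB = ⌊$86,278 × 125%/7⌋ = $15,406; SL = ⌊$77,678/6⌋ = $12,946 → take DB $15,406. Book value $70,872.
Year 3: DB = ⌊$70,872 × 125%/7⌋ = $12,655; SL = ⌊$62,272/5⌋ = $12,454 → take DB $12,655. Book value $58,217.
Year 4: DB = ⌊$58,217 × 125%/7⌋ = $10,395; SL = ⌊$49,617/4⌋ = $12,404 → take SL $12,404. Book value $45,813.
Accumulated through year 4 = $105,033 − $45,813 = $59,220.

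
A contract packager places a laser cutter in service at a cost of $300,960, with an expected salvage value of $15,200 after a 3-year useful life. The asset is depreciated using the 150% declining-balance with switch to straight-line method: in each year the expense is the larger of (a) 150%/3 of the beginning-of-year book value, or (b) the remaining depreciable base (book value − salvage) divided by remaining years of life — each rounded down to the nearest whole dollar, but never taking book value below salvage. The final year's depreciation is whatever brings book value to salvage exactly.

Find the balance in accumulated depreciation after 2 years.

$225,720

Depreciable base = $300,960 − $15,200 = $285,760.
Year 1: DB = ⌊$300,960 × 150%/3⌋ = $150,480; SL = ⌊$285,760/3⌋ = $95,253 → take DB $150,480. Book value $150,480.
Year 2: DB = ⌊$150,480 × 150%/3⌋ = $75,240; SL = ⌊$135,280/2⌋ = $67,640 → take DB $75,240. Book value $75,240.
Accumulated through year 2 = $300,960 − $75,240 = $225,720.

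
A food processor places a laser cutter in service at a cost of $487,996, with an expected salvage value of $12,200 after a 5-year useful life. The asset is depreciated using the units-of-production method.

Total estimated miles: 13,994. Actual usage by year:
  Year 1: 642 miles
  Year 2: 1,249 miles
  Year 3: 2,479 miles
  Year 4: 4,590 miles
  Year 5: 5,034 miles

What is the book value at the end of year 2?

$423,702

Depreciable base = $487,996 − $12,200 = $475,796.
Rate = $475,796 / 13,994 miles = $34 per mile.
Year 1: 642 × $34 = $21,828. Book value $466,168.
Year 2: 1,249 × $34 = $42,466. Book value $423,702.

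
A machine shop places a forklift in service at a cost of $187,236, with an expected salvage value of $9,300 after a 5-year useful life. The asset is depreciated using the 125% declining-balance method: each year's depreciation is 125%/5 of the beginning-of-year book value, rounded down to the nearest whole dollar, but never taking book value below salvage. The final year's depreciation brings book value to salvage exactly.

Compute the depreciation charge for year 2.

Depreciable base = $187,236 − $9,300 = $177,936.
Year 1: ⌊$187,236 × 125%/5⌋ = $46,809. Book value $140,427.
Year 2: ⌊$140,427 × 125%/5⌋ = $35,106. Book value $105,321.

$35,106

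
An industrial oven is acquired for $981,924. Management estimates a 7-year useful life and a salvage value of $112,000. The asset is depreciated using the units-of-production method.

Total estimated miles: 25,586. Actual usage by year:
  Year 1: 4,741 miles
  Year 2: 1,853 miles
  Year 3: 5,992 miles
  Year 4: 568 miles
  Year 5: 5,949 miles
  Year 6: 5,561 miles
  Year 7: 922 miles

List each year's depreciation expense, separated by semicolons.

Depreciable base = $981,924 − $112,000 = $869,924.
Rate = $869,924 / 25,586 miles = $34 per mile.
Year 1: 4,741 × $34 = $161,194. Book value $820,730.
Year 2: 1,853 × $34 = $63,002. Book value $757,728.
Year 3: 5,992 × $34 = $203,728. Book value $554,000.
Year 4: 568 × $34 = $19,312. Book value $534,688.
Year 5: 5,949 × $34 = $202,266. Book value $332,422.
Year 6: 5,561 × $34 = $189,074. Book value $143,348.
Year 7: 922 × $34 = $31,348. Book value $112,000.

$161,194; $63,002; $203,728; $19,312; $202,266; $189,074; $31,348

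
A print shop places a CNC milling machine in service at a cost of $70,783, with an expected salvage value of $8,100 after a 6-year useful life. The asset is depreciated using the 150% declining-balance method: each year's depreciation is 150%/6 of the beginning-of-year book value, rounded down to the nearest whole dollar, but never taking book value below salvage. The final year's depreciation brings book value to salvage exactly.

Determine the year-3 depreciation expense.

Depreciable base = $70,783 − $8,100 = $62,683.
Year 1: ⌊$70,783 × 150%/6⌋ = $17,695. Book value $53,088.
Year 2: ⌊$53,088 × 150%/6⌋ = $13,272. Book value $39,816.
Year 3: ⌊$39,816 × 150%/6⌋ = $9,954. Book value $29,862.

$9,954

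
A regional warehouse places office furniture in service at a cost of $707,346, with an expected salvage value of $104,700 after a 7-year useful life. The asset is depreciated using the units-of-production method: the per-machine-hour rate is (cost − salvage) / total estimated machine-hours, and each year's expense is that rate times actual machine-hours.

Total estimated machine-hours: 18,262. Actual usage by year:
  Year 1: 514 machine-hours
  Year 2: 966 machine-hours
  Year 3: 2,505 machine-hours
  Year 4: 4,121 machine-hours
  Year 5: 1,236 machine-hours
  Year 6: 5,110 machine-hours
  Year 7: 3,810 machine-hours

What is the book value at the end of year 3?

$575,841

Depreciable base = $707,346 − $104,700 = $602,646.
Rate = $602,646 / 18,262 machine-hours = $33 per machine-hour.
Year 1: 514 × $33 = $16,962. Book value $690,384.
Year 2: 966 × $33 = $31,878. Book value $658,506.
Year 3: 2,505 × $33 = $82,665. Book value $575,841.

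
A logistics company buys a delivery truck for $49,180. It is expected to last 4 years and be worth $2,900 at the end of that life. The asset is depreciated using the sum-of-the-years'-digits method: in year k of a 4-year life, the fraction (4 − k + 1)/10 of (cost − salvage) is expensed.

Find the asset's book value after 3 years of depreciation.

Depreciable base = $49,180 − $2,900 = $46,280.
Sum of the years' digits = 4+3+2+1 = 10.
Year 1: $46,280 × 4/10 = $18,512. Book value $30,668.
Year 2: $46,280 × 3/10 = $13,884. Book value $16,784.
Year 3: $46,280 × 2/10 = $9,256. Book value $7,528.

$7,528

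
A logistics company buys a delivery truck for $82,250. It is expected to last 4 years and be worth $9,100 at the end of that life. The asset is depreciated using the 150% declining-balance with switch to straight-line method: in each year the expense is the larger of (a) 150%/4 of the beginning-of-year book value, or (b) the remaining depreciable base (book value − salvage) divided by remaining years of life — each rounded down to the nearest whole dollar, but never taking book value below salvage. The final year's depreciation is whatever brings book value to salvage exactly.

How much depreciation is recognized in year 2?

$19,277

Depreciable base = $82,250 − $9,100 = $73,150.
Year 1: DB = ⌊$82,250 × 150%/4⌋ = $30,843; SL = ⌊$73,150/4⌋ = $18,287 → take DB $30,843. Book value $51,407.
Year 2: DB = ⌊$51,407 × 150%/4⌋ = $19,277; SL = ⌊$42,307/3⌋ = $14,102 → take DB $19,277. Book value $32,130.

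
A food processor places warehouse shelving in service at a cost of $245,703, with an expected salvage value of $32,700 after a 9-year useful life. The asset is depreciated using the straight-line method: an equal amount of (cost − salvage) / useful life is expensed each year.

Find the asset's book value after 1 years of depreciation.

Depreciable base = $245,703 − $32,700 = $213,003.
Annual expense = $213,003 / 9 = $23,667.
End of year 1: book value $222,036.

$222,036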